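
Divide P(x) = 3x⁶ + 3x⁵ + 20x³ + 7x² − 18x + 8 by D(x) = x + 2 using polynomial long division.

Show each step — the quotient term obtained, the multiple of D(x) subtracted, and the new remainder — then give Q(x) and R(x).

Q(x) = 3x⁵ − 3x⁴ + 6x³ + 8x² − 9x; R(x) = 8

Step 1: lead(3x⁶ + 3x⁵ + 20x³ + 7x² − 18x + 8) ÷ lead(D) = 3x⁶ ÷ x = 3x⁵. Subtract (3x⁵)·D = 3x⁶ + 6x⁵. Remainder: −3x⁵ + 20x³ + 7x² − 18x + 8.
Step 2: lead(−3x⁵ + 20x³ + 7x² − 18x + 8) ÷ lead(D) = −3x⁵ ÷ x = −3x⁴. Subtract (−3x⁴)·D = −3x⁵ − 6x⁴. Remainder: 6x⁴ + 20x³ + 7x² − 18x + 8.
Step 3: lead(6x⁴ + 20x³ + 7x² − 18x + 8) ÷ lead(D) = 6x⁴ ÷ x = 6x³. Subtract (6x³)·D = 6x⁴ + 12x³. Remainder: 8x³ + 7x² − 18x + 8.
Step 4: lead(8x³ + 7x² − 18x + 8) ÷ lead(D) = 8x³ ÷ x = 8x². Subtract (8x²)·D = 8x³ + 16x². Remainder: −9x² − 18x + 8.
Step 5: lead(−9x² − 18x + 8) ÷ lead(D) = −9x² ÷ x = −9x. Subtract (−9x)·D = −9x² − 18x. Remainder: 8.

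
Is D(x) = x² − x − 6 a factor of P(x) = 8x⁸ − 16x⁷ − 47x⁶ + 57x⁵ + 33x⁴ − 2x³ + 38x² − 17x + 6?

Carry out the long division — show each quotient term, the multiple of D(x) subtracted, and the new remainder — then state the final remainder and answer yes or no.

Step 1: lead(8x⁸ − 16x⁷ − 47x⁶ + 57x⁵ + 33x⁴ − 2x³ + 38x² − 17x + 6) ÷ lead(D) = 8x⁸ ÷ x² = 8x⁶. Subtract (8x⁶)·D = 8x⁸ − 8x⁷ − 48x⁶. Remainder: −8x⁷ + x⁶ + 57x⁵ + 33x⁴ − 2x³ + 38x² − 17x + 6.
Step 2: lead(−8x⁷ + x⁶ + 57x⁵ + 33x⁴ − 2x³ + 38x² − 17x + 6) ÷ lead(D) = −8x⁷ ÷ x² = −8x⁵. Subtract (−8x⁵)·D = −8x⁷ + 8x⁶ + 48x⁵. Remainder: −7x⁶ + 9x⁵ + 33x⁴ − 2x³ + 38x² − 17x + 6.
Step 3: lead(−7x⁶ + 9x⁵ + 33x⁴ − 2x³ + 38x² − 17x + 6) ÷ lead(D) = −7x⁶ ÷ x² = −7x⁴. Subtract (−7x⁴)·D = −7x⁶ + 7x⁵ + 42x⁴. Remainder: 2x⁵ − 9x⁴ − 2x³ + 38x² − 17x + 6.
Step 4: lead(2x⁵ − 9x⁴ − 2x³ + 38x² − 17x + 6) ÷ lead(D) = 2x⁵ ÷ x² = 2x³. Subtract (2x³)·D = 2x⁵ − 2x⁴ − 12x³. Remainder: −7x⁴ + 10x³ + 38x² − 17x + 6.
Step 5: lead(−7x⁴ + 10x³ + 38x² − 17x + 6) ÷ lead(D) = −7x⁴ ÷ x² = −7x². Subtract (−7x²)·D = −7x⁴ + 7x³ + 42x². Remainder: 3x³ − 4x² − 17x + 6.
Step 6: lead(3x³ − 4x² − 17x + 6) ÷ lead(D) = 3x³ ÷ x² = 3x. Subtract (3x)·D = 3x³ − 3x² − 18x. Remainder: −x² + x + 6.
Step 7: lead(−x² + x + 6) ÷ lead(D) = −x² ÷ x² = −1. Subtract (−1)·D = −x² + x + 6. Remainder: 0.

R(x) = 0, so D(x) is a factor of P(x). yes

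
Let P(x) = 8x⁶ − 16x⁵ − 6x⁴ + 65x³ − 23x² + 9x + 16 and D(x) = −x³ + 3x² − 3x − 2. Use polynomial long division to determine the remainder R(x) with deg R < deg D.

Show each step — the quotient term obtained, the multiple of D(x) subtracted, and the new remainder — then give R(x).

R(x) = 2

Step 1: lead(8x⁶ − 16x⁵ − 6x⁴ + 65x³ − 23x² + 9x + 16) ÷ lead(D) = 8x⁶ ÷ −x³ = −8x³. Subtract (−8x³)·D = 8x⁶ − 24x⁵ + 24x⁴ + 16x³. Remainder: 8x⁵ − 30x⁴ + 49x³ − 23x² + 9x + 16.
Step 2: lead(8x⁵ − 30x⁴ + 49x³ − 23x² + 9x + 16) ÷ lead(D) = 8x⁵ ÷ −x³ = −8x². Subtract (−8x²)·D = 8x⁵ − 24x⁴ + 24x³ + 16x². Remainder: −6x⁴ + 25x³ − 39x² + 9x + 16.
Step 3: lead(−6x⁴ + 25x³ − 39x² + 9x + 16) ÷ lead(D) = −6x⁴ ÷ −x³ = 6x. Subtract (6x)·D = −6x⁴ + 18x³ − 18x² − 12x. Remainder: 7x³ − 21x² + 21x + 16.
Step 4: lead(7x³ − 21x² + 21x + 16) ÷ lead(D) = 7x³ ÷ −x³ = −7. Subtract (−7)·D = 7x³ − 21x² + 21x + 14. Remainder: 2.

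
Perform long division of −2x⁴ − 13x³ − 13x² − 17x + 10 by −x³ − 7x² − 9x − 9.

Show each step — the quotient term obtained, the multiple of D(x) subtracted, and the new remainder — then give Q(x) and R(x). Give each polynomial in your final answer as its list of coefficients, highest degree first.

Q = [2, -1]; R = [-2, -8, 1]

Step 1: lead(−2x⁴ − 13x³ − 13x² − 17x + 10) ÷ lead(D) = −2x⁴ ÷ −x³ = 2x. Subtract (2x)·D = −2x⁴ − 14x³ − 18x² − 18x. Remainder: x³ + 5x² + x + 10.
Step 2: lead(x³ + 5x² + x + 10) ÷ lead(D) = x³ ÷ −x³ = −1. Subtract (−1)·D = x³ + 7x² + 9x + 9. Remainder: −2x² − 8x + 1.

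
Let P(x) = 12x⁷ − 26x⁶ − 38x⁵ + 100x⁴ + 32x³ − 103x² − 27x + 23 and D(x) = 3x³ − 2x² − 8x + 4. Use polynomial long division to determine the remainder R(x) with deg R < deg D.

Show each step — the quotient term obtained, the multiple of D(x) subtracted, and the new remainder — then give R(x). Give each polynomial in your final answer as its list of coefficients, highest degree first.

Step 1: lead(12x⁷ − 26x⁶ − 38x⁵ + 100x⁴ + 32x³ − 103x² − 27x + 23) ÷ lead(D) = 12x⁷ ÷ 3x³ = 4x⁴. Subtract (4x⁴)·D = 12x⁷ − 8x⁶ − 32x⁵ + 16x⁴. Remainder: −18x⁶ − 6x⁵ + 84x⁴ + 32x³ − 103x² − 27x + 23.
Step 2: lead(−18x⁶ − 6x⁵ + 84x⁴ + 32x³ − 103x² − 27x + 23) ÷ lead(D) = −18x⁶ ÷ 3x³ = −6x³. Subtract (−6x³)·D = −18x⁶ + 12x⁵ + 48x⁴ − 24x³. Remainder: −18x⁵ + 36x⁴ + 56x³ − 103x² − 27x + 23.
Step 3: lead(−18x⁵ + 36x⁴ + 56x³ − 103x² − 27x + 23) ÷ lead(D) = −18x⁵ ÷ 3x³ = −6x². Subtract (−6x²)·D = −18x⁵ + 12x⁴ + 48x³ − 24x². Remainder: 24x⁴ + 8x³ − 79x² − 27x + 23.
Step 4: lead(24x⁴ + 8x³ − 79x² − 27x + 23) ÷ lead(D) = 24x⁴ ÷ 3x³ = 8x. Subtract (8x)·D = 24x⁴ − 16x³ − 64x² + 32x. Remainder: 24x³ − 15x² − 59x + 23.
Step 5: lead(24x³ − 15x² − 59x + 23) ÷ lead(D) = 24x³ ÷ 3x³ = 8. Subtract (8)·D = 24x³ − 16x² − 64x + 32. Remainder: x² + 5x − 9.

R = [1, 5, -9]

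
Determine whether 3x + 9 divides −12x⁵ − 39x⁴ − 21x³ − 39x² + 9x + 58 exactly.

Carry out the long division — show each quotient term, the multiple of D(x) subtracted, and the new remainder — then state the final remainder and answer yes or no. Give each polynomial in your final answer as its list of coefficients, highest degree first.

R = [4], so D(x) is not a factor of P(x). no

Step 1: lead(−12x⁵ − 39x⁴ − 21x³ − 39x² + 9x + 58) ÷ lead(D) = −12x⁵ ÷ 3x = −4x⁴. Subtract (−4x⁴)·D = −12x⁵ − 36x⁴. Remainder: −3x⁴ − 21x³ − 39x² + 9x + 58.
Step 2: lead(−3x⁴ − 21x³ − 39x² + 9x + 58) ÷ lead(D) = −3x⁴ ÷ 3x = −x³. Subtract (−x³)·D = −3x⁴ − 9x³. Remainder: −12x³ − 39x² + 9x + 58.
Step 3: lead(−12x³ − 39x² + 9x + 58) ÷ lead(D) = −12x³ ÷ 3x = −4x². Subtract (−4x²)·D = −12x³ − 36x². Remainder: −3x² + 9x + 58.
Step 4: lead(−3x² + 9x + 58) ÷ lead(D) = −3x² ÷ 3x = −x. Subtract (−x)·D = −3x² − 9x. Remainder: 18x + 58.
Step 5: lead(18x + 58) ÷ lead(D) = 18x ÷ 3x = 6. Subtract (6)·D = 18x + 54. Remainder: 4.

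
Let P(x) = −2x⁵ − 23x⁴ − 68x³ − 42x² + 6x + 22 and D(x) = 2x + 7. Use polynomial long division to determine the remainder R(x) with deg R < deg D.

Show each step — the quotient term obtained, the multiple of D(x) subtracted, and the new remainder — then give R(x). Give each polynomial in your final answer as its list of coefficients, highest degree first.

Step 1: lead(−2x⁵ − 23x⁴ − 68x³ − 42x² + 6x + 22) ÷ lead(D) = −2x⁵ ÷ 2x = −x⁴. Subtract (−x⁴)·D = −2x⁵ − 7x⁴. Remainder: −16x⁴ − 68x³ − 42x² + 6x + 22.
Step 2: lead(−16x⁴ − 68x³ − 42x² + 6x + 22) ÷ lead(D) = −16x⁴ ÷ 2x = −8x³. Subtract (−8x³)·D = −16x⁴ − 56x³. Remainder: −12x³ − 42x² + 6x + 22.
Step 3: lead(−12x³ − 42x² + 6x + 22) ÷ lead(D) = −12x³ ÷ 2x = −6x². Subtract (−6x²)·D = −12x³ − 42x². Remainder: 6x + 22.
Step 4: lead(6x + 22) ÷ lead(D) = 6x ÷ 2x = 3. Subtract (3)·D = 6x + 21. Remainder: 1.

R = [1]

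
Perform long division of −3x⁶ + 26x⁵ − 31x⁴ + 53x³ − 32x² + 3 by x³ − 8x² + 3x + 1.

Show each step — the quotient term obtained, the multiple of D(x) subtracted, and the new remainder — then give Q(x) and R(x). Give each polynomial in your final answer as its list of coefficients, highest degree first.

Q = [-3, 2, -6, 2]; R = [1]

Step 1: lead(−3x⁶ + 26x⁵ − 31x⁴ + 53x³ − 32x² + 3) ÷ lead(D) = −3x⁶ ÷ x³ = −3x³. Subtract (−3x³)·D = −3x⁶ + 24x⁵ − 9x⁴ − 3x³. Remainder: 2x⁵ − 22x⁴ + 56x³ − 32x² + 3.
Step 2: lead(2x⁵ − 22x⁴ + 56x³ − 32x² + 3) ÷ lead(D) = 2x⁵ ÷ x³ = 2x². Subtract (2x²)·D = 2x⁵ − 16x⁴ + 6x³ + 2x². Remainder: −6x⁴ + 50x³ − 34x² + 3.
Step 3: lead(−6x⁴ + 50x³ − 34x² + 3) ÷ lead(D) = −6x⁴ ÷ x³ = −6x. Subtract (−6x)·D = −6x⁴ + 48x³ − 18x² − 6x. Remainder: 2x³ − 16x² + 6x + 3.
Step 4: lead(2x³ − 16x² + 6x + 3) ÷ lead(D) = 2x³ ÷ x³ = 2. Subtract (2)·D = 2x³ − 16x² + 6x + 2. Remainder: 1.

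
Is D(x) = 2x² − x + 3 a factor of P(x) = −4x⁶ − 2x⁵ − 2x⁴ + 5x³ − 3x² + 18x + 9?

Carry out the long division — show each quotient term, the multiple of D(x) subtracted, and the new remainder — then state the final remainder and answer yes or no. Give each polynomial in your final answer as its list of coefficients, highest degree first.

Step 1: lead(−4x⁶ − 2x⁵ − 2x⁴ + 5x³ − 3x² + 18x + 9) ÷ lead(D) = −4x⁶ ÷ 2x² = −2x⁴. Subtract (−2x⁴)·D = −4x⁶ + 2x⁵ − 6x⁴. Remainder: −4x⁵ + 4x⁴ + 5x³ − 3x² + 18x + 9.
Step 2: lead(−4x⁵ + 4x⁴ + 5x³ − 3x² + 18x + 9) ÷ lead(D) = −4x⁵ ÷ 2x² = −2x³. Subtract (−2x³)·D = −4x⁵ + 2x⁴ − 6x³. Remainder: 2x⁴ + 11x³ − 3x² + 18x + 9.
Step 3: lead(2x⁴ + 11x³ − 3x² + 18x + 9) ÷ lead(D) = 2x⁴ ÷ 2x² = x². Subtract (x²)·D = 2x⁴ − x³ + 3x². Remainder: 12x³ − 6x² + 18x + 9.
Step 4: lead(12x³ − 6x² + 18x + 9) ÷ lead(D) = 12x³ ÷ 2x² = 6x. Subtract (6x)·D = 12x³ − 6x² + 18x. Remainder: 9.

R = [9], so D(x) is not a factor of P(x). no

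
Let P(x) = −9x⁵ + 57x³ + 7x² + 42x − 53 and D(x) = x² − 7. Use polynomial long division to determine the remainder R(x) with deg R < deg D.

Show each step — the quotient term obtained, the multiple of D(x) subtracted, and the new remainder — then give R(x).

R(x) = −4

Step 1: lead(−9x⁵ + 57x³ + 7x² + 42x − 53) ÷ lead(D) = −9x⁵ ÷ x² = −9x³. Subtract (−9x³)·D = −9x⁵ + 63x³. Remainder: −6x³ + 7x² + 42x − 53.
Step 2: lead(−6x³ + 7x² + 42x − 53) ÷ lead(D) = −6x³ ÷ x² = −6x. Subtract (−6x)·D = −6x³ + 42x. Remainder: 7x² − 53.
Step 3: lead(7x² − 53) ÷ lead(D) = 7x² ÷ x² = 7. Subtract (7)·D = 7x² − 49. Remainder: −4.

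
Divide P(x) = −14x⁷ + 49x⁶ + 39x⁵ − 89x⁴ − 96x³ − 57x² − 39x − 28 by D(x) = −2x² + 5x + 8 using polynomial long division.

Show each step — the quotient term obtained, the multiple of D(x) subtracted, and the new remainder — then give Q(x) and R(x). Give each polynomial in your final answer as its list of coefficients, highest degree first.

Step 1: lead(−14x⁷ + 49x⁶ + 39x⁵ − 89x⁴ − 96x³ − 57x² − 39x − 28) ÷ lead(D) = −14x⁷ ÷ −2x² = 7x⁵. Subtract (7x⁵)·D = −14x⁷ + 35x⁶ + 56x⁵. Remainder: 14x⁶ − 17x⁵ − 89x⁴ − 96x³ − 57x² − 39x − 28.
Step 2: lead(14x⁶ − 17x⁵ − 89x⁴ − 96x³ − 57x² − 39x − 28) ÷ lead(D) = 14x⁶ ÷ −2x² = −7x⁴. Subtract (−7x⁴)·D = 14x⁶ − 35x⁵ − 56x⁴. Remainder: 18x⁵ − 33x⁴ − 96x³ − 57x² − 39x − 28.
Step 3: lead(18x⁵ − 33x⁴ − 96x³ − 57x² − 39x − 28) ÷ lead(D) = 18x⁵ ÷ −2x² = −9x³. Subtract (−9x³)·D = 18x⁵ − 45x⁴ − 72x³. Remainder: 12x⁴ − 24x³ − 57x² − 39x − 28.
Step 4: lead(12x⁴ − 24x³ − 57x² − 39x − 28) ÷ lead(D) = 12x⁴ ÷ −2x² = −6x². Subtract (−6x²)·D = 12x⁴ − 30x³ − 48x². Remainder: 6x³ − 9x² − 39x − 28.
Step 5: lead(6x³ − 9x² − 39x − 28) ÷ lead(D) = 6x³ ÷ −2x² = −3x. Subtract (−3x)·D = 6x³ − 15x² − 24x. Remainder: 6x² − 15x − 28.
Step 6: lead(6x² − 15x − 28) ÷ lead(D) = 6x² ÷ −2x² = −3. Subtract (−3)·D = 6x² − 15x − 24. Remainder: −4.

Q = [7, -7, -9, -6, -3, -3]; R = [-4]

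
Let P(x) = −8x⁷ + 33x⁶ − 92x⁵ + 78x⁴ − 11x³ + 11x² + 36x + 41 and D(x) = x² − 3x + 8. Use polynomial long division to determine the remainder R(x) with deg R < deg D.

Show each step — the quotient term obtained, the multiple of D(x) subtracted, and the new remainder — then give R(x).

Step 1: lead(−8x⁷ + 33x⁶ − 92x⁵ + 78x⁴ − 11x³ + 11x² + 36x + 41) ÷ lead(D) = −8x⁷ ÷ x² = −8x⁵. Subtract (−8x⁵)·D = −8x⁷ + 24x⁶ − 64x⁵. Remainder: 9x⁶ − 28x⁵ + 78x⁴ − 11x³ + 11x² + 36x + 41.
Step 2: lead(9x⁶ − 28x⁵ + 78x⁴ − 11x³ + 11x² + 36x + 41) ÷ lead(D) = 9x⁶ ÷ x² = 9x⁴. Subtract (9x⁴)·D = 9x⁶ − 27x⁵ + 72x⁴. Remainder: −x⁵ + 6x⁴ − 11x³ + 11x² + 36x + 41.
Step 3: lead(−x⁵ + 6x⁴ − 11x³ + 11x² + 36x + 41) ÷ lead(D) = −x⁵ ÷ x² = −x³. Subtract (−x³)·D = −x⁵ + 3x⁴ − 8x³. Remainder: 3x⁴ − 3x³ + 11x² + 36x + 41.
Step 4: lead(3x⁴ − 3x³ + 11x² + 36x + 41) ÷ lead(D) = 3x⁴ ÷ x² = 3x². Subtract (3x²)·D = 3x⁴ − 9x³ + 24x². Remainder: 6x³ − 13x² + 36x + 41.
Step 5: lead(6x³ − 13x² + 36x + 41) ÷ lead(D) = 6x³ ÷ x² = 6x. Subtract (6x)·D = 6x³ − 18x² + 48x. Remainder: 5x² − 12x + 41.
Step 6: lead(5x² − 12x + 41) ÷ lead(D) = 5x² ÷ x² = 5. Subtract (5)·D = 5x² − 15x + 40. Remainder: 3x + 1.

R(x) = 3x + 1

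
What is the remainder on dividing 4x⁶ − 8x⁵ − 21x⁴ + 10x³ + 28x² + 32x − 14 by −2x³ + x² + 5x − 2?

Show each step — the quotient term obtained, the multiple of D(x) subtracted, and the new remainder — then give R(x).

Step 1: lead(4x⁶ − 8x⁵ − 21x⁴ + 10x³ + 28x² + 32x − 14) ÷ lead(D) = 4x⁶ ÷ −2x³ = −2x³. Subtract (−2x³)·D = 4x⁶ − 2x⁵ − 10x⁴ + 4x³. Remainder: −6x⁵ − 11x⁴ + 6x³ + 28x² + 32x − 14.
Step 2: lead(−6x⁵ − 11x⁴ + 6x³ + 28x² + 32x − 14) ÷ lead(D) = −6x⁵ ÷ −2x³ = 3x². Subtract (3x²)·D = −6x⁵ + 3x⁴ + 15x³ − 6x². Remainder: −14x⁴ − 9x³ + 34x² + 32x − 14.
Step 3: lead(−14x⁴ − 9x³ + 34x² + 32x − 14) ÷ lead(D) = −14x⁴ ÷ −2x³ = 7x. Subtract (7x)·D = −14x⁴ + 7x³ + 35x² − 14x. Remainder: −16x³ − x² + 46x − 14.
Step 4: lead(−16x³ − x² + 46x − 14) ÷ lead(D) = −16x³ ÷ −2x³ = 8. Subtract (8)·D = −16x³ + 8x² + 40x − 16. Remainder: −9x² + 6x + 2.

R(x) = −9x² + 6x + 2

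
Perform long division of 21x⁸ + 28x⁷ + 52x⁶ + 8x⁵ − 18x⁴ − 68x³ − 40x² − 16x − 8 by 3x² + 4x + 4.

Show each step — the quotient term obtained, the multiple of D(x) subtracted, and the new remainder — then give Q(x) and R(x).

Q(x) = 7x⁶ + 8x⁴ − 8x³ − 6x² − 4x; R(x) = −8

Step 1: lead(21x⁸ + 28x⁷ + 52x⁶ + 8x⁵ − 18x⁴ − 68x³ − 40x² − 16x − 8) ÷ lead(D) = 21x⁸ ÷ 3x² = 7x⁶. Subtract (7x⁶)·D = 21x⁸ + 28x⁷ + 28x⁶. Remainder: 24x⁶ + 8x⁵ − 18x⁴ − 68x³ − 40x² − 16x − 8.
Step 2: lead(24x⁶ + 8x⁵ − 18x⁴ − 68x³ − 40x² − 16x − 8) ÷ lead(D) = 24x⁶ ÷ 3x² = 8x⁴. Subtract (8x⁴)·D = 24x⁶ + 32x⁵ + 32x⁴. Remainder: −24x⁵ − 50x⁴ − 68x³ − 40x² − 16x − 8.
Step 3: lead(−24x⁵ − 50x⁴ − 68x³ − 40x² − 16x − 8) ÷ lead(D) = −24x⁵ ÷ 3x² = −8x³. Subtract (−8x³)·D = −24x⁵ − 32x⁴ − 32x³. Remainder: −18x⁴ − 36x³ − 40x² − 16x − 8.
Step 4: lead(−18x⁴ − 36x³ − 40x² − 16x − 8) ÷ lead(D) = −18x⁴ ÷ 3x² = −6x². Subtract (−6x²)·D = −18x⁴ − 24x³ − 24x². Remainder: −12x³ − 16x² − 16x − 8.
Step 5: lead(−12x³ − 16x² − 16x − 8) ÷ lead(D) = −12x³ ÷ 3x² = −4x. Subtract (−4x)·D = −12x³ − 16x² − 16x. Remainder: −8.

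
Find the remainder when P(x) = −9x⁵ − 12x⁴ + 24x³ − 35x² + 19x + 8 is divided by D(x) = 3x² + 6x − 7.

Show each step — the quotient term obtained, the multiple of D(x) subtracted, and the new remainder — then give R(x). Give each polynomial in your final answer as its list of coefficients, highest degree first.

Step 1: lead(−9x⁵ − 12x⁴ + 24x³ − 35x² + 19x + 8) ÷ lead(D) = −9x⁵ ÷ 3x² = −3x³. Subtract (−3x³)·D = −9x⁵ − 18x⁴ + 21x³. Remainder: 6x⁴ + 3x³ − 35x² + 19x + 8.
Step 2: lead(6x⁴ + 3x³ − 35x² + 19x + 8) ÷ lead(D) = 6x⁴ ÷ 3x² = 2x². Subtract (2x²)·D = 6x⁴ + 12x³ − 14x². Remainder: −9x³ − 21x² + 19x + 8.
Step 3: lead(−9x³ − 21x² + 19x + 8) ÷ lead(D) = −9x³ ÷ 3x² = −3x. Subtract (−3x)·D = −9x³ − 18x² + 21x. Remainder: −3x² − 2x + 8.
Step 4: lead(−3x² − 2x + 8) ÷ lead(D) = −3x² ÷ 3x² = −1. Subtract (−1)·D = −3x² − 6x + 7. Remainder: 4x + 1.

R = [4, 1]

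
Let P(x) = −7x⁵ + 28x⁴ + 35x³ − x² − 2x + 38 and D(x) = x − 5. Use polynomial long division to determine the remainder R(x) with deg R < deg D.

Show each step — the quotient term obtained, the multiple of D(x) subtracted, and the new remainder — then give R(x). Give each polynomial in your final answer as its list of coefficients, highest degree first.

R = [3]

Step 1: lead(−7x⁵ + 28x⁴ + 35x³ − x² − 2x + 38) ÷ lead(D) = −7x⁵ ÷ x = −7x⁴. Subtract (−7x⁴)·D = −7x⁵ + 35x⁴. Remainder: −7x⁴ + 35x³ − x² − 2x + 38.
Step 2: lead(−7x⁴ + 35x³ − x² − 2x + 38) ÷ lead(D) = −7x⁴ ÷ x = −7x³. Subtract (−7x³)·D = −7x⁴ + 35x³. Remainder: −x² − 2x + 38.
Step 3: lead(−x² − 2x + 38) ÷ lead(D) = −x² ÷ x = −x. Subtract (−x)·D = −x² + 5x. Remainder: −7x + 38.
Step 4: lead(−7x + 38) ÷ lead(D) = −7x ÷ x = −7. Subtract (−7)·D = −7x + 35. Remainder: 3.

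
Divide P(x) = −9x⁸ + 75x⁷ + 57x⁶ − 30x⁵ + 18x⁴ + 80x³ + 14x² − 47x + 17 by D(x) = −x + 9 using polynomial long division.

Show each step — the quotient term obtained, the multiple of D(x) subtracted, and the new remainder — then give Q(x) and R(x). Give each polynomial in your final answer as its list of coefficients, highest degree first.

Q = [9, 6, -3, 3, 9, 1, -5, 2]; R = [-1]

Step 1: lead(−9x⁸ + 75x⁷ + 57x⁶ − 30x⁵ + 18x⁴ + 80x³ + 14x² − 47x + 17) ÷ lead(D) = −9x⁸ ÷ −x = 9x⁷. Subtract (9x⁷)·D = −9x⁸ + 81x⁷. Remainder: −6x⁷ + 57x⁶ − 30x⁵ + 18x⁴ + 80x³ + 14x² − 47x + 17.
Step 2: lead(−6x⁷ + 57x⁶ − 30x⁵ + 18x⁴ + 80x³ + 14x² − 47x + 17) ÷ lead(D) = −6x⁷ ÷ −x = 6x⁶. Subtract (6x⁶)·D = −6x⁷ + 54x⁶. Remainder: 3x⁶ − 30x⁵ + 18x⁴ + 80x³ + 14x² − 47x + 17.
Step 3: lead(3x⁶ − 30x⁵ + 18x⁴ + 80x³ + 14x² − 47x + 17) ÷ lead(D) = 3x⁶ ÷ −x = −3x⁵. Subtract (−3x⁵)·D = 3x⁶ − 27x⁵. Remainder: −3x⁵ + 18x⁴ + 80x³ + 14x² − 47x + 17.
Step 4: lead(−3x⁵ + 18x⁴ + 80x³ + 14x² − 47x + 17) ÷ lead(D) = −3x⁵ ÷ −x = 3x⁴. Subtract (3x⁴)·D = −3x⁵ + 27x⁴. Remainder: −9x⁴ + 80x³ + 14x² − 47x + 17.
Step 5: lead(−9x⁴ + 80x³ + 14x² − 47x + 17) ÷ lead(D) = −9x⁴ ÷ −x = 9x³. Subtract (9x³)·D = −9x⁴ + 81x³. Remainder: −x³ + 14x² − 47x + 17.
Step 6: lead(−x³ + 14x² − 47x + 17) ÷ lead(D) = −x³ ÷ −x = x². Subtract (x²)·D = −x³ + 9x². Remainder: 5x² − 47x + 17.
Step 7: lead(5x² − 47x + 17) ÷ lead(D) = 5x² ÷ −x = −5x. Subtract (−5x)·D = 5x² − 45x. Remainder: −2x + 17.
Step 8: lead(−2x + 17) ÷ lead(D) = −2x ÷ −x = 2. Subtract (2)·D = −2x + 18. Remainder: −1.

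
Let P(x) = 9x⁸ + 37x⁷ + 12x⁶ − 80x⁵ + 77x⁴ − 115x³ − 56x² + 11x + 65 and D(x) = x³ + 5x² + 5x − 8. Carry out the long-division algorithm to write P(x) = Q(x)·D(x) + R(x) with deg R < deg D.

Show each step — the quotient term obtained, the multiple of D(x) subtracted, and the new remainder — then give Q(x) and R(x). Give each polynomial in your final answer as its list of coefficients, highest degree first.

Step 1: lead(9x⁸ + 37x⁷ + 12x⁶ − 80x⁵ + 77x⁴ − 115x³ − 56x² + 11x + 65) ÷ lead(D) = 9x⁸ ÷ x³ = 9x⁵. Subtract (9x⁵)·D = 9x⁸ + 45x⁷ + 45x⁶ − 72x⁵. Remainder: −8x⁷ − 33x⁶ − 8x⁵ + 77x⁴ − 115x³ − 56x² + 11x + 65.
Step 2: lead(−8x⁷ − 33x⁶ − 8x⁵ + 77x⁴ − 115x³ − 56x² + 11x + 65) ÷ lead(D) = −8x⁷ ÷ x³ = −8x⁴. Subtract (−8x⁴)·D = −8x⁷ − 40x⁶ − 40x⁵ + 64x⁴. Remainder: 7x⁶ + 32x⁵ + 13x⁴ − 115x³ − 56x² + 11x + 65.
Step 3: lead(7x⁶ + 32x⁵ + 13x⁴ − 115x³ − 56x² + 11x + 65) ÷ lead(D) = 7x⁶ ÷ x³ = 7x³. Subtract (7x³)·D = 7x⁶ + 35x⁵ + 35x⁴ − 56x³. Remainder: −3x⁵ − 22x⁴ − 59x³ − 56x² + 11x + 65.
Step 4: lead(−3x⁵ − 22x⁴ − 59x³ − 56x² + 11x + 65) ÷ lead(D) = −3x⁵ ÷ x³ = −3x². Subtract (−3x²)·D = −3x⁵ − 15x⁴ − 15x³ + 24x². Remainder: −7x⁴ − 44x³ − 80x² + 11x + 65.
Step 5: lead(−7x⁴ − 44x³ − 80x² + 11x + 65) ÷ lead(D) = −7x⁴ ÷ x³ = −7x. Subtract (−7x)·D = −7x⁴ − 35x³ − 35x² + 56x. Remainder: −9x³ − 45x² − 45x + 65.
Step 6: lead(−9x³ − 45x² − 45x + 65) ÷ lead(D) = −9x³ ÷ x³ = −9. Subtract (−9)·D = −9x³ − 45x² − 45x + 72. Remainder: −7.

Q = [9, -8, 7, -3, -7, -9]; R = [-7]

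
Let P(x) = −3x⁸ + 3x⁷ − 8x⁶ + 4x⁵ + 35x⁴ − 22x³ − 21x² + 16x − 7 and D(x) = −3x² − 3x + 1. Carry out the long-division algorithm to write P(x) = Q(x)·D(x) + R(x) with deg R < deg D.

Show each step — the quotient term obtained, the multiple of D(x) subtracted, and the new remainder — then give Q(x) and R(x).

Step 1: lead(−3x⁸ + 3x⁷ − 8x⁶ + 4x⁵ + 35x⁴ − 22x³ − 21x² + 16x − 7) ÷ lead(D) = −3x⁸ ÷ −3x² = x⁶. Subtract (x⁶)·D = −3x⁸ − 3x⁷ + x⁶. Remainder: 6x⁷ − 9x⁶ + 4x⁵ + 35x⁴ − 22x³ − 21x² + 16x − 7.
Step 2: lead(6x⁷ − 9x⁶ + 4x⁵ + 35x⁴ − 22x³ − 21x² + 16x − 7) ÷ lead(D) = 6x⁷ ÷ −3x² = −2x⁵. Subtract (−2x⁵)·D = 6x⁷ + 6x⁶ − 2x⁵. Remainder: −15x⁶ + 6x⁵ + 35x⁴ − 22x³ − 21x² + 16x − 7.
Step 3: lead(−15x⁶ + 6x⁵ + 35x⁴ − 22x³ − 21x² + 16x − 7) ÷ lead(D) = −15x⁶ ÷ −3x² = 5x⁴. Subtract (5x⁴)·D = −15x⁶ − 15x⁵ + 5x⁴. Remainder: 21x⁵ + 30x⁴ − 22x³ − 21x² + 16x − 7.
Step 4: lead(21x⁵ + 30x⁴ − 22x³ − 21x² + 16x − 7) ÷ lead(D) = 21x⁵ ÷ −3x² = −7x³. Subtract (−7x³)·D = 21x⁵ + 21x⁴ − 7x³. Remainder: 9x⁴ − 15x³ − 21x² + 16x − 7.
Step 5: lead(9x⁴ − 15x³ − 21x² + 16x − 7) ÷ lead(D) = 9x⁴ ÷ −3x² = −3x². Subtract (−3x²)·D = 9x⁴ + 9x³ − 3x². Remainder: −24x³ − 18x² + 16x − 7.
Step 6: lead(−24x³ − 18x² + 16x − 7) ÷ lead(D) = −24x³ ÷ −3x² = 8x. Subtract (8x)·D = −24x³ − 24x² + 8x. Remainder: 6x² + 8x − 7.
Step 7: lead(6x² + 8x − 7) ÷ lead(D) = 6x² ÷ −3x² = −2. Subtract (−2)·D = 6x² + 6x − 2. Remainder: 2x − 5.

Q(x) = x⁶ − 2x⁵ + 5x⁴ − 7x³ − 3x² + 8x − 2; R(x) = 2x − 5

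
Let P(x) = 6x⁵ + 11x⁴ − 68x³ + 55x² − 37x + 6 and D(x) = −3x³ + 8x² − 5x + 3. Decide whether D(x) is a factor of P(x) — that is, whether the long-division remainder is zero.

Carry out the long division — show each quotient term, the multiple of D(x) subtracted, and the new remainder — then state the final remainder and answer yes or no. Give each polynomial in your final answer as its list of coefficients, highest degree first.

R = [0], so D(x) is a factor of P(x). yes

Step 1: lead(6x⁵ + 11x⁴ − 68x³ + 55x² − 37x + 6) ÷ lead(D) = 6x⁵ ÷ −3x³ = −2x². Subtract (−2x²)·D = 6x⁵ − 16x⁴ + 10x³ − 6x². Remainder: 27x⁴ − 78x³ + 61x² − 37x + 6.
Step 2: lead(27x⁴ − 78x³ + 61x² − 37x + 6) ÷ lead(D) = 27x⁴ ÷ −3x³ = −9x. Subtract (−9x)·D = 27x⁴ − 72x³ + 45x² − 27x. Remainder: −6x³ + 16x² − 10x + 6.
Step 3: lead(−6x³ + 16x² − 10x + 6) ÷ lead(D) = −6x³ ÷ −3x³ = 2. Subtract (2)·D = −6x³ + 16x² − 10x + 6. Remainder: 0.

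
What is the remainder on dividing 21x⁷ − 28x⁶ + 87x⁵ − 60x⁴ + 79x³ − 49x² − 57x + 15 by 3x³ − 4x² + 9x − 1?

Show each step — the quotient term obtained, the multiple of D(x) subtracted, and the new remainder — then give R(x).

Step 1: lead(21x⁷ − 28x⁶ + 87x⁵ − 60x⁴ + 79x³ − 49x² − 57x + 15) ÷ lead(D) = 21x⁷ ÷ 3x³ = 7x⁴. Subtract (7x⁴)·D = 21x⁷ − 28x⁶ + 63x⁵ − 7x⁴. Remainder: 24x⁵ − 53x⁴ + 79x³ − 49x² − 57x + 15.
Step 2: lead(24x⁵ − 53x⁴ + 79x³ − 49x² − 57x + 15) ÷ lead(D) = 24x⁵ ÷ 3x³ = 8x². Subtract (8x²)·D = 24x⁵ − 32x⁴ + 72x³ − 8x². Remainder: −21x⁴ + 7x³ − 41x² − 57x + 15.
Step 3: lead(−21x⁴ + 7x³ − 41x² − 57x + 15) ÷ lead(D) = −21x⁴ ÷ 3x³ = −7x. Subtract (−7x)·D = −21x⁴ + 28x³ − 63x² + 7x. Remainder: −21x³ + 22x² − 64x + 15.
Step 4: lead(−21x³ + 22x² − 64x + 15) ÷ lead(D) = −21x³ ÷ 3x³ = −7. Subtract (−7)·D = −21x³ + 28x² − 63x + 7. Remainder: −6x² − x + 8.

R(x) = −6x² − x + 8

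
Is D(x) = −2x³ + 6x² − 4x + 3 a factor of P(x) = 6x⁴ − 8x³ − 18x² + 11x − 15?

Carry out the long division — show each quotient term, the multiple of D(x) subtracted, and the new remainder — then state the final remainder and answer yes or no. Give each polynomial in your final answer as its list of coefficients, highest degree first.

R = [0], so D(x) is a factor of P(x). yes

Step 1: lead(6x⁴ − 8x³ − 18x² + 11x − 15) ÷ lead(D) = 6x⁴ ÷ −2x³ = −3x. Subtract (−3x)·D = 6x⁴ − 18x³ + 12x² − 9x. Remainder: 10x³ − 30x² + 20x − 15.
Step 2: lead(10x³ − 30x² + 20x − 15) ÷ lead(D) = 10x³ ÷ −2x³ = −5. Subtract (−5)·D = 10x³ − 30x² + 20x − 15. Remainder: 0.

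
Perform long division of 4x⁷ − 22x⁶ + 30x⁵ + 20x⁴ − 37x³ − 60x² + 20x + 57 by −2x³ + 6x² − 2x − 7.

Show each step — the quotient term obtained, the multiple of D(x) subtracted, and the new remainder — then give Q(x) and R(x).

Step 1: lead(4x⁷ − 22x⁶ + 30x⁵ + 20x⁴ − 37x³ − 60x² + 20x + 57) ÷ lead(D) = 4x⁷ ÷ −2x³ = −2x⁴. Subtract (−2x⁴)·D = 4x⁷ − 12x⁶ + 4x⁵ + 14x⁴. Remainder: −10x⁶ + 26x⁵ + 6x⁴ − 37x³ − 60x² + 20x + 57.
Step 2: lead(−10x⁶ + 26x⁵ + 6x⁴ − 37x³ − 60x² + 20x + 57) ÷ lead(D) = −10x⁶ ÷ −2x³ = 5x³. Subtract (5x³)·D = −10x⁶ + 30x⁵ − 10x⁴ − 35x³. Remainder: −4x⁵ + 16x⁴ − 2x³ − 60x² + 20x + 57.
Step 3: lead(−4x⁵ + 16x⁴ − 2x³ − 60x² + 20x + 57) ÷ lead(D) = −4x⁵ ÷ −2x³ = 2x². Subtract (2x²)·D = −4x⁵ + 12x⁴ − 4x³ − 14x². Remainder: 4x⁴ + 2x³ − 46x² + 20x + 57.
Step 4: lead(4x⁴ + 2x³ − 46x² + 20x + 57) ÷ lead(D) = 4x⁴ ÷ −2x³ = −2x. Subtract (−2x)·D = 4x⁴ − 12x³ + 4x² + 14x. Remainder: 14x³ − 50x² + 6x + 57.
Step 5: lead(14x³ − 50x² + 6x + 57) ÷ lead(D) = 14x³ ÷ −2x³ = −7. Subtract (−7)·D = 14x³ − 42x² + 14x + 49. Remainder: −8x² − 8x + 8.

Q(x) = −2x⁴ + 5x³ + 2x² − 2x − 7; R(x) = −8x² − 8x + 8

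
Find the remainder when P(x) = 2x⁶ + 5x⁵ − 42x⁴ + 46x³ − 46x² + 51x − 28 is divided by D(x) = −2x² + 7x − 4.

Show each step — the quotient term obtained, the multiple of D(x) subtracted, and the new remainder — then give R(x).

Step 1: lead(2x⁶ + 5x⁵ − 42x⁴ + 46x³ − 46x² + 51x − 28) ÷ lead(D) = 2x⁶ ÷ −2x² = −x⁴. Subtract (−x⁴)·D = 2x⁶ − 7x⁵ + 4x⁴. Remainder: 12x⁵ − 46x⁴ + 46x³ − 46x² + 51x − 28.
Step 2: lead(12x⁵ − 46x⁴ + 46x³ − 46x² + 51x − 28) ÷ lead(D) = 12x⁵ ÷ −2x² = −6x³. Subtract (−6x³)·D = 12x⁵ − 42x⁴ + 24x³. Remainder: −4x⁴ + 22x³ − 46x² + 51x − 28.
Step 3: lead(−4x⁴ + 22x³ − 46x² + 51x − 28) ÷ lead(D) = −4x⁴ ÷ −2x² = 2x². Subtract (2x²)·D = −4x⁴ + 14x³ − 8x². Remainder: 8x³ − 38x² + 51x − 28.
Step 4: lead(8x³ − 38x² + 51x − 28) ÷ lead(D) = 8x³ ÷ −2x² = −4x. Subtract (−4x)·D = 8x³ − 28x² + 16x. Remainder: −10x² + 35x − 28.
Step 5: lead(−10x² + 35x − 28) ÷ lead(D) = −10x² ÷ −2x² = 5. Subtract (5)·D = −10x² + 35x − 20. Remainder: −8.

R(x) = −8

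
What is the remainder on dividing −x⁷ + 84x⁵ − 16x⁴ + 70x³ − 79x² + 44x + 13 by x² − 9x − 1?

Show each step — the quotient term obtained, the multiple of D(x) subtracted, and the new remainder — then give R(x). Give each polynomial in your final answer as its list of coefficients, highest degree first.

Step 1: lead(−x⁷ + 84x⁵ − 16x⁴ + 70x³ − 79x² + 44x + 13) ÷ lead(D) = −x⁷ ÷ x² = −x⁵. Subtract (−x⁵)·D = −x⁷ + 9x⁶ + x⁵. Remainder: −9x⁶ + 83x⁵ − 16x⁴ + 70x³ − 79x² + 44x + 13.
Step 2: lead(−9x⁶ + 83x⁵ − 16x⁴ + 70x³ − 79x² + 44x + 13) ÷ lead(D) = −9x⁶ ÷ x² = −9x⁴. Subtract (−9x⁴)·D = −9x⁶ + 81x⁵ + 9x⁴. Remainder: 2x⁵ − 25x⁴ + 70x³ − 79x² + 44x + 13.
Step 3: lead(2x⁵ − 25x⁴ + 70x³ − 79x² + 44x + 13) ÷ lead(D) = 2x⁵ ÷ x² = 2x³. Subtract (2x³)·D = 2x⁵ − 18x⁴ − 2x³. Remainder: −7x⁴ + 72x³ − 79x² + 44x + 13.
Step 4: lead(−7x⁴ + 72x³ − 79x² + 44x + 13) ÷ lead(D) = −7x⁴ ÷ x² = −7x². Subtract (−7x²)·D = −7x⁴ + 63x³ + 7x². Remainder: 9x³ − 86x² + 44x + 13.
Step 5: lead(9x³ − 86x² + 44x + 13) ÷ lead(D) = 9x³ ÷ x² = 9x. Subtract (9x)·D = 9x³ − 81x² − 9x. Remainder: −5x² + 53x + 13.
Step 6: lead(−5x² + 53x + 13) ÷ lead(D) = −5x² ÷ x² = −5. Subtract (−5)·D = −5x² + 45x + 5. Remainder: 8x + 8.

R = [8, 8]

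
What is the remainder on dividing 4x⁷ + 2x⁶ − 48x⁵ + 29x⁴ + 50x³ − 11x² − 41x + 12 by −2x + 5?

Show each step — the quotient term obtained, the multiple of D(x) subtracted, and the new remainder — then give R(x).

R(x) = −3

Step 1: lead(4x⁷ + 2x⁶ − 48x⁵ + 29x⁴ + 50x³ − 11x² − 41x + 12) ÷ lead(D) = 4x⁷ ÷ −2x = −2x⁶. Subtract (−2x⁶)·D = 4x⁷ − 10x⁶. Remainder: 12x⁶ − 48x⁵ + 29x⁴ + 50x³ − 11x² − 41x + 12.
Step 2: lead(12x⁶ − 48x⁵ + 29x⁴ + 50x³ − 11x² − 41x + 12) ÷ lead(D) = 12x⁶ ÷ −2x = −6x⁵. Subtract (−6x⁵)·D = 12x⁶ − 30x⁵. Remainder: −18x⁵ + 29x⁴ + 50x³ − 11x² − 41x + 12.
Step 3: lead(−18x⁵ + 29x⁴ + 50x³ − 11x² − 41x + 12) ÷ lead(D) = −18x⁵ ÷ −2x = 9x⁴. Subtract (9x⁴)·D = −18x⁵ + 45x⁴. Remainder: −16x⁴ + 50x³ − 11x² − 41x + 12.
Step 4: lead(−16x⁴ + 50x³ − 11x² − 41x + 12) ÷ lead(D) = −16x⁴ ÷ −2x = 8x³. Subtract (8x³)·D = −16x⁴ + 40x³. Remainder: 10x³ − 11x² − 41x + 12.
Step 5: lead(10x³ − 11x² − 41x + 12) ÷ lead(D) = 10x³ ÷ −2x = −5x². Subtract (−5x²)·D = 10x³ − 25x². Remainder: 14x² − 41x + 12.
Step 6: lead(14x² − 41x + 12) ÷ lead(D) = 14x² ÷ −2x = −7x. Subtract (−7x)·D = 14x² − 35x. Remainder: −6x + 12.
Step 7: lead(−6x + 12) ÷ lead(D) = −6x ÷ −2x = 3. Subtract (3)·D = −6x + 15. Remainder: −3.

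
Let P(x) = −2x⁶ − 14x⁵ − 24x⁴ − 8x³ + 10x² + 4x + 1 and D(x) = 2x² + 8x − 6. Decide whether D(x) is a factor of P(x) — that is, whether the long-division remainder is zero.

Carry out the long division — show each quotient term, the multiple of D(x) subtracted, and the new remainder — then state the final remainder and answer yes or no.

Step 1: lead(−2x⁶ − 14x⁵ − 24x⁴ − 8x³ + 10x² + 4x + 1) ÷ lead(D) = −2x⁶ ÷ 2x² = −x⁴. Subtract (−x⁴)·D = −2x⁶ − 8x⁵ + 6x⁴. Remainder: −6x⁵ − 30x⁴ − 8x³ + 10x² + 4x + 1.
Step 2: lead(−6x⁵ − 30x⁴ − 8x³ + 10x² + 4x + 1) ÷ lead(D) = −6x⁵ ÷ 2x² = −3x³. Subtract (−3x³)·D = −6x⁵ − 24x⁴ + 18x³. Remainder: −6x⁴ − 26x³ + 10x² + 4x + 1.
Step 3: lead(−6x⁴ − 26x³ + 10x² + 4x + 1) ÷ lead(D) = −6x⁴ ÷ 2x² = −3x². Subtract (−3x²)·D = −6x⁴ − 24x³ + 18x². Remainder: −2x³ − 8x² + 4x + 1.
Step 4: lead(−2x³ − 8x² + 4x + 1) ÷ lead(D) = −2x³ ÷ 2x² = −x. Subtract (−x)·D = −2x³ − 8x² + 6x. Remainder: −2x + 1.

R(x) = −2x + 1, so D(x) is not a factor of P(x). no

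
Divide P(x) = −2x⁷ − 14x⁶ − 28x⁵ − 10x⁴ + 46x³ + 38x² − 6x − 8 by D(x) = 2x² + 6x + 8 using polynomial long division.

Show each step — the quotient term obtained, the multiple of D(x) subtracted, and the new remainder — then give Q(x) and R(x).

Step 1: lead(−2x⁷ − 14x⁶ − 28x⁵ − 10x⁴ + 46x³ + 38x² − 6x − 8) ÷ lead(D) = −2x⁷ ÷ 2x² = −x⁵. Subtract (−x⁵)·D = −2x⁷ − 6x⁶ − 8x⁵. Remainder: −8x⁶ − 20x⁵ − 10x⁴ + 46x³ + 38x² − 6x − 8.
Step 2: lead(−8x⁶ − 20x⁵ − 10x⁴ + 46x³ + 38x² − 6x − 8) ÷ lead(D) = −8x⁶ ÷ 2x² = −4x⁴. Subtract (−4x⁴)·D = −8x⁶ − 24x⁵ − 32x⁴. Remainder: 4x⁵ + 22x⁴ + 46x³ + 38x² − 6x − 8.
Step 3: lead(4x⁵ + 22x⁴ + 46x³ + 38x² − 6x − 8) ÷ lead(D) = 4x⁵ ÷ 2x² = 2x³. Subtract (2x³)·D = 4x⁵ + 12x⁴ + 16x³. Remainder: 10x⁴ + 30x³ + 38x² − 6x − 8.
Step 4: lead(10x⁴ + 30x³ + 38x² − 6x − 8) ÷ lead(D) = 10x⁴ ÷ 2x² = 5x². Subtract (5x²)·D = 10x⁴ + 30x³ + 40x². Remainder: −2x² − 6x − 8.
Step 5: lead(−2x² − 6x − 8) ÷ lead(D) = −2x² ÷ 2x² = −1. Subtract (−1)·D = −2x² − 6x − 8. Remainder: 0.

Q(x) = −x⁵ − 4x⁴ + 2x³ + 5x² − 1; R(x) = 0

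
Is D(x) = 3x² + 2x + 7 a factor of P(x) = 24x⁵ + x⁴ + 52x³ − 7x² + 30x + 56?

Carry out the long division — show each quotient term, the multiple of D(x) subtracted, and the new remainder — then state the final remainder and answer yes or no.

Step 1: lead(24x⁵ + x⁴ + 52x³ − 7x² + 30x + 56) ÷ lead(D) = 24x⁵ ÷ 3x² = 8x³. Subtract (8x³)·D = 24x⁵ + 16x⁴ + 56x³. Remainder: −15x⁴ − 4x³ − 7x² + 30x + 56.
Step 2: lead(−15x⁴ − 4x³ − 7x² + 30x + 56) ÷ lead(D) = −15x⁴ ÷ 3x² = −5x². Subtract (−5x²)·D = −15x⁴ − 10x³ − 35x². Remainder: 6x³ + 28x² + 30x + 56.
Step 3: lead(6x³ + 28x² + 30x + 56) ÷ lead(D) = 6x³ ÷ 3x² = 2x. Subtract (2x)·D = 6x³ + 4x² + 14x. Remainder: 24x² + 16x + 56.
Step 4: lead(24x² + 16x + 56) ÷ lead(D) = 24x² ÷ 3x² = 8. Subtract (8)·D = 24x² + 16x + 56. Remainder: 0.

R(x) = 0, so D(x) is a factor of P(x). yes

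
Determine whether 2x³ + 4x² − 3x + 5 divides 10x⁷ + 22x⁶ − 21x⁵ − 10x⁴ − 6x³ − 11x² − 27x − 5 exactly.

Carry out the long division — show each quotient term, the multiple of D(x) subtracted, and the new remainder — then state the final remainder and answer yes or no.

Step 1: lead(10x⁷ + 22x⁶ − 21x⁵ − 10x⁴ − 6x³ − 11x² − 27x − 5) ÷ lead(D) = 10x⁷ ÷ 2x³ = 5x⁴. Subtract (5x⁴)·D = 10x⁷ + 20x⁶ − 15x⁵ + 25x⁴. Remainder: 2x⁶ − 6x⁵ − 35x⁴ − 6x³ − 11x² − 27x − 5.
Step 2: lead(2x⁶ − 6x⁵ − 35x⁴ − 6x³ − 11x² − 27x − 5) ÷ lead(D) = 2x⁶ ÷ 2x³ = x³. Subtract (x³)·D = 2x⁶ + 4x⁵ − 3x⁴ + 5x³. Remainder: −10x⁵ − 32x⁴ − 11x³ − 11x² − 27x − 5.
Step 3: lead(−10x⁵ − 32x⁴ − 11x³ − 11x² − 27x − 5) ÷ lead(D) = −10x⁵ ÷ 2x³ = −5x². Subtract (−5x²)·D = −10x⁵ − 20x⁴ + 15x³ − 25x². Remainder: −12x⁴ − 26x³ + 14x² − 27x − 5.
Step 4: lead(−12x⁴ − 26x³ + 14x² − 27x − 5) ÷ lead(D) = −12x⁴ ÷ 2x³ = −6x. Subtract (−6x)·D = −12x⁴ − 24x³ + 18x² − 30x. Remainder: −2x³ − 4x² + 3x − 5.
Step 5: lead(−2x³ − 4x² + 3x − 5) ÷ lead(D) = −2x³ ÷ 2x³ = −1. Subtract (−1)·D = −2x³ − 4x² + 3x − 5. Remainder: 0.

R(x) = 0, so D(x) is a factor of P(x). yes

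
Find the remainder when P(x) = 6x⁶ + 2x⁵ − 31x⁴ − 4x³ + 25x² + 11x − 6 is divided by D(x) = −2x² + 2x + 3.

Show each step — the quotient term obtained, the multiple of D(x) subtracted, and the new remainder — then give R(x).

Step 1: lead(6x⁶ + 2x⁵ − 31x⁴ − 4x³ + 25x² + 11x − 6) ÷ lead(D) = 6x⁶ ÷ −2x² = −3x⁴. Subtract (−3x⁴)·D = 6x⁶ − 6x⁵ − 9x⁴. Remainder: 8x⁵ − 22x⁴ − 4x³ + 25x² + 11x − 6.
Step 2: lead(8x⁵ − 22x⁴ − 4x³ + 25x² + 11x − 6) ÷ lead(D) = 8x⁵ ÷ −2x² = −4x³. Subtract (−4x³)·D = 8x⁵ − 8x⁴ − 12x³. Remainder: −14x⁴ + 8x³ + 25x² + 11x − 6.
Step 3: lead(−14x⁴ + 8x³ + 25x² + 11x − 6) ÷ lead(D) = −14x⁴ ÷ −2x² = 7x². Subtract (7x²)·D = −14x⁴ + 14x³ + 21x². Remainder: −6x³ + 4x² + 11x − 6.
Step 4: lead(−6x³ + 4x² + 11x − 6) ÷ lead(D) = −6x³ ÷ −2x² = 3x. Subtract (3x)·D = −6x³ + 6x² + 9x. Remainder: −2x² + 2x − 6.
Step 5: lead(−2x² + 2x − 6) ÷ lead(D) = −2x² ÷ −2x² = 1. Subtract (1)·D = −2x² + 2x + 3. Remainder: −9.

R(x) = −9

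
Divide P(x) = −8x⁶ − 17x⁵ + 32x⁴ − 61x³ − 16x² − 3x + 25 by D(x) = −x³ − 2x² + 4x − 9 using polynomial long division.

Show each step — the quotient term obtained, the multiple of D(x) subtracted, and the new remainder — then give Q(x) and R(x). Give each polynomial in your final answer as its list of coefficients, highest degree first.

Q = [8, 1, -2, -3]; R = [-5, -9, -2]

Step 1: lead(−8x⁶ − 17x⁵ + 32x⁴ − 61x³ − 16x² − 3x + 25) ÷ lead(D) = −8x⁶ ÷ −x³ = 8x³. Subtract (8x³)·D = −8x⁶ − 16x⁵ + 32x⁴ − 72x³. Remainder: −x⁵ + 11x³ − 16x² − 3x + 25.
Step 2: lead(−x⁵ + 11x³ − 16x² − 3x + 25) ÷ lead(D) = −x⁵ ÷ −x³ = x². Subtract (x²)·D = −x⁵ − 2x⁴ + 4x³ − 9x². Remainder: 2x⁴ + 7x³ − 7x² − 3x + 25.
Step 3: lead(2x⁴ + 7x³ − 7x² − 3x + 25) ÷ lead(D) = 2x⁴ ÷ −x³ = −2x. Subtract (−2x)·D = 2x⁴ + 4x³ − 8x² + 18x. Remainder: 3x³ + x² − 21x + 25.
Step 4: lead(3x³ + x² − 21x + 25) ÷ lead(D) = 3x³ ÷ −x³ = −3. Subtract (−3)·D = 3x³ + 6x² − 12x + 27. Remainder: −5x² − 9x − 2.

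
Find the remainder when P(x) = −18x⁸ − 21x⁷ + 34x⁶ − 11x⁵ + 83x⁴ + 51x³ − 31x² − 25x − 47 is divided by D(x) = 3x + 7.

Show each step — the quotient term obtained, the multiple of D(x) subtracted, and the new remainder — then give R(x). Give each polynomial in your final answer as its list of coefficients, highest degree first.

Step 1: lead(−18x⁸ − 21x⁷ + 34x⁶ − 11x⁵ + 83x⁴ + 51x³ − 31x² − 25x − 47) ÷ lead(D) = −18x⁸ ÷ 3x = −6x⁷. Subtract (−6x⁷)·D = −18x⁸ − 42x⁷. Remainder: 21x⁷ + 34x⁶ − 11x⁵ + 83x⁴ + 51x³ − 31x² − 25x − 47.
Step 2: lead(21x⁷ + 34x⁶ − 11x⁵ + 83x⁴ + 51x³ − 31x² − 25x − 47) ÷ lead(D) = 21x⁷ ÷ 3x = 7x⁶. Subtract (7x⁶)·D = 21x⁷ + 49x⁶. Remainder: −15x⁶ − 11x⁵ + 83x⁴ + 51x³ − 31x² − 25x − 47.
Step 3: lead(−15x⁶ − 11x⁵ + 83x⁴ + 51x³ − 31x² − 25x − 47) ÷ lead(D) = −15x⁶ ÷ 3x = −5x⁵. Subtract (−5x⁵)·D = −15x⁶ − 35x⁵. Remainder: 24x⁵ + 83x⁴ + 51x³ − 31x² − 25x − 47.
Step 4: lead(24x⁵ + 83x⁴ + 51x³ − 31x² − 25x − 47) ÷ lead(D) = 24x⁵ ÷ 3x = 8x⁴. Subtract (8x⁴)·D = 24x⁵ + 56x⁴. Remainder: 27x⁴ + 51x³ − 31x² − 25x − 47.
Step 5: lead(27x⁴ + 51x³ − 31x² − 25x − 47) ÷ lead(D) = 27x⁴ ÷ 3x = 9x³. Subtract (9x³)·D = 27x⁴ + 63x³. Remainder: −12x³ − 31x² − 25x − 47.
Step 6: lead(−12x³ − 31x² − 25x − 47) ÷ lead(D) = −12x³ ÷ 3x = −4x². Subtract (−4x²)·D = −12x³ − 28x². Remainder: −3x² − 25x − 47.
Step 7: lead(−3x² − 25x − 47) ÷ lead(D) = −3x² ÷ 3x = −x. Subtract (−x)·D = −3x² − 7x. Remainder: −18x − 47.
Step 8: lead(−18x − 47) ÷ lead(D) = −18x ÷ 3x = −6. Subtract (−6)·D = −18x − 42. Remainder: −5.

R = [-5]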